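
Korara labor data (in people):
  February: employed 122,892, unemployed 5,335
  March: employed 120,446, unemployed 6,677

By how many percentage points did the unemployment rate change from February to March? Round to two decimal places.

The unemployment rate changed by +1.09 percentage points.

February: labor force = 122,892 + 5,335 = 128,227; u = 5,335/128,227 = 4.16%.
March: labor force = 120,446 + 6,677 = 127,123; u = 6,677/127,123 = 5.25%.
Change = 5.25% − 4.16% = +1.09 pp.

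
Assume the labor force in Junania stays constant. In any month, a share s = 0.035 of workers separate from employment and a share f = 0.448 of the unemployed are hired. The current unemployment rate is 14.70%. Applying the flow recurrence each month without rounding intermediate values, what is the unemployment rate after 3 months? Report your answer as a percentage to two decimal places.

Unemployment rate after three months ≈ 8.28%.

With a fixed labor force, u_{t+1} = u_t + s·(1−u_t) − f·u_t = u_t·(1−s−f) + s.
Here 1−s−f = 0.517 and s = 0.035.
u_1 = 0.147000 × 0.517 + 0.035 = 0.110999.
u_2 = 0.110999 × 0.517 + 0.035 = 0.092386.
u_3 = 0.092386 × 0.517 + 0.035 = 0.082764.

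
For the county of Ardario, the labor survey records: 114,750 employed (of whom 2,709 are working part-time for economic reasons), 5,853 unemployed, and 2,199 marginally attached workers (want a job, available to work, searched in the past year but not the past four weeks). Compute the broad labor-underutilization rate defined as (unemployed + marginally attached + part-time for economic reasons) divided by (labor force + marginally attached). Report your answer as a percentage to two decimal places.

Labor force = 114,750 + 5,853 = 120,603.
Numerator = 5,853 + 2,199 + 2,709 = 10,761.
Denominator = 120,603 + 2,199 = 122,802.
Broad rate = 10,761 / 122,802 = 8.76%.

Broad underutilization rate ≈ 8.76%.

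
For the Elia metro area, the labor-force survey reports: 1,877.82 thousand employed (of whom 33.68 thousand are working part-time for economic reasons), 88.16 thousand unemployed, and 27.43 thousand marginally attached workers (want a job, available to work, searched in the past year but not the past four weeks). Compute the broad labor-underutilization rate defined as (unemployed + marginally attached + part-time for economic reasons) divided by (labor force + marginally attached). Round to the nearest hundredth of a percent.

Labor force = 1,877.82 + 88.16 = 1,965.98 thousand.
Numerator = 88.16 + 27.43 + 33.68 = 149.27 thousand.
Denominator = 1,965.98 + 27.43 = 1,993.41 thousand.
Broad rate = 149.27 / 1,993.41 = 7.49%.

Broad underutilization rate ≈ 7.49%.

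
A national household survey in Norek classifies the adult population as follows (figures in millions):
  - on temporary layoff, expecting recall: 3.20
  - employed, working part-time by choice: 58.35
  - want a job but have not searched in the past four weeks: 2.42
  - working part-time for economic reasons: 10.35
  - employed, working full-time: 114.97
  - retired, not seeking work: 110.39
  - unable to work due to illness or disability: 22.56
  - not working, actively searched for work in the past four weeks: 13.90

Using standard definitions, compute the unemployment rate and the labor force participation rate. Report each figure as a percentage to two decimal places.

Unemployment rate ≈ 8.52%; labor force participation rate ≈ 59.73%.

Employed = 58.35 + 10.35 + 114.97 = 183.67 million (anyone who worked, including part-time for economic reasons, counts as employed).
Unemployed = 3.20 + 13.90 = 17.10 million (jobless and actively searching, or on temporary layoff).
Labor force = 183.67 + 17.10 = 200.77 million.
Not in labor force = 2.42 + 110.39 + 22.56 = 135.37 million (those not working and not actively searching are outside the labor force — including those who want a job but have given up searching).
Civilian working-age population = 200.77 + 135.37 = 336.14 million.
Unemployment rate = 17.10 / 200.77 = 8.52%.
Labor force participation rate = 200.77 / 336.14 = 59.73%.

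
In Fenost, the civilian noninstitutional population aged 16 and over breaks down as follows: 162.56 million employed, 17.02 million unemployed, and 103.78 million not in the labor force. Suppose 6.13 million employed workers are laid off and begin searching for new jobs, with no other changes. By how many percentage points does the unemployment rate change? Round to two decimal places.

Initially, labor force = 162.56 + 17.02 = 179.58 million, so u = 17.02/179.58 = 9.48%.
After the change, employed falls and unemployed rises by 6.13; labor force unchanged → E = 156.43, U = 23.15, labor force = 179.58 million.
New unemployment rate = 23.15 / 179.58 = 12.89%.
Change = 12.89% − 9.48% = +3.41 percentage points.

The unemployment rate changes by +3.41 percentage points.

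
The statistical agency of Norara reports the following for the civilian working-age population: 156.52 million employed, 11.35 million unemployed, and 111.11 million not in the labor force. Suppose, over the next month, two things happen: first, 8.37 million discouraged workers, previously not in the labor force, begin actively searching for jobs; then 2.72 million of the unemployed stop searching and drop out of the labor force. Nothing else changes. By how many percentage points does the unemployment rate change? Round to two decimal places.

The unemployment rate changes by +3.04 percentage points.

Initially, labor force = 156.52 + 11.35 = 167.87 million, so u = 11.35/167.87 = 6.76%.
After the first change, unemployed and labor force both rise by 8.37 → E = 156.52, U = 19.72, labor force = 176.24 million.
After the second change, unemployed and labor force both fall by 2.72 → E = 156.52, U = 17.00, labor force = 173.52 million.
New unemployment rate = 17.00 / 173.52 = 9.80%.
Change = 9.80% − 6.76% = +3.04 percentage points.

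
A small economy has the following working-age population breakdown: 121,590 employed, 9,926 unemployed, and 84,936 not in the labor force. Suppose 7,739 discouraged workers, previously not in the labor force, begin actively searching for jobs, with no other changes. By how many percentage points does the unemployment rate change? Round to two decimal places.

Initially, labor force = 121,590 + 9,926 = 131,516, so u = 9,926/131,516 = 7.55%.
After the change, unemployed and labor force both rise by 7,739 → E = 121,590, U = 17,665, labor force = 139,255.
New unemployment rate = 17,665 / 139,255 = 12.69%.
Change = 12.69% − 7.55% = +5.14 percentage points.

The unemployment rate changes by +5.14 percentage points.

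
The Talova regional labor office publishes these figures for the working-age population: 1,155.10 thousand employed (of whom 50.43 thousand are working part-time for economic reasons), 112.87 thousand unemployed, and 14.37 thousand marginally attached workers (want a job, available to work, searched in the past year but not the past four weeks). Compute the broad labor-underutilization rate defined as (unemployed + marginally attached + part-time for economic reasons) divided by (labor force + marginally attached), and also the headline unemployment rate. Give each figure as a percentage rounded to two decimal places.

Broad underutilization rate ≈ 13.86%; headline unemployment rate ≈ 8.90%.

Labor force = 1,155.10 + 112.87 = 1,267.97 thousand.
Numerator = 112.87 + 14.37 + 50.43 = 177.67 thousand.
Denominator = 1,267.97 + 14.37 = 1,282.34 thousand.
Broad rate = 177.67 / 1,282.34 = 13.86%.
Headline unemployment rate = 112.87 / 1,267.97 = 8.90%.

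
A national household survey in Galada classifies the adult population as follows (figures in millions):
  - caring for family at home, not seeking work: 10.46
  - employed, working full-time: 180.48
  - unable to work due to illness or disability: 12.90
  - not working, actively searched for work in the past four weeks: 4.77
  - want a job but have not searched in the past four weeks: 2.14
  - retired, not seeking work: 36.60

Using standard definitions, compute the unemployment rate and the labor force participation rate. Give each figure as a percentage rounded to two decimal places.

Unemployment rate ≈ 2.57%; labor force participation rate ≈ 74.89%.

Employed = 180.48 million.
Unemployed = 4.77 million.
Labor force = 180.48 + 4.77 = 185.25 million.
Not in labor force = 10.46 + 12.90 + 2.14 + 36.60 = 62.10 million (those not working and not actively searching are outside the labor force — including those who want a job but have given up searching).
Civilian working-age population = 185.25 + 62.10 = 247.35 million.
Unemployment rate = 4.77 / 185.25 = 2.57%.
Labor force participation rate = 185.25 / 247.35 = 74.89%.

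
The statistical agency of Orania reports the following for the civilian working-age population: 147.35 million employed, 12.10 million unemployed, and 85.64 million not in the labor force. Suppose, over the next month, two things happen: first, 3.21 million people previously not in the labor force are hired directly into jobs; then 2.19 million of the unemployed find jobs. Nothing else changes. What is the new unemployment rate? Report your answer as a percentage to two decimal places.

New unemployment rate ≈ 6.09%.

Initially, labor force = 147.35 + 12.10 = 159.45 million, so u = 12.10/159.45 = 7.59%.
After the first change, employed and labor force both rise by 3.21; unemployed unchanged → E = 150.56, U = 12.10, labor force = 162.66 million.
After the second change, unemployed falls and employed rises by 2.19; labor force unchanged → E = 152.75, U = 9.91, labor force = 162.66 million.
New unemployment rate = 9.91 / 162.66 = 6.09%.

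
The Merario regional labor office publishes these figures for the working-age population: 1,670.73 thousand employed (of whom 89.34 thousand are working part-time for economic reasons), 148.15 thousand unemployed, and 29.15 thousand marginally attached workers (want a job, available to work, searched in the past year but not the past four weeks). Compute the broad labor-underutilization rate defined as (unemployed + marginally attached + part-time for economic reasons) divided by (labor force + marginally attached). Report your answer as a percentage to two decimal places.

Labor force = 1,670.73 + 148.15 = 1,818.88 thousand.
Numerator = 148.15 + 29.15 + 89.34 = 266.64 thousand.
Denominator = 1,818.88 + 29.15 = 1,848.03 thousand.
Broad rate = 266.64 / 1,848.03 = 14.43%.

Broad underutilization rate ≈ 14.43%.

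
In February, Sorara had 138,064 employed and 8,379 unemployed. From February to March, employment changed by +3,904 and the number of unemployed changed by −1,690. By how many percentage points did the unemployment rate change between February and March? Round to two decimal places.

The unemployment rate changed by −1.22 percentage points.

February: labor force = 138,064 + 8,379 = 146,443; u = 8,379/146,443 = 5.72%.
March: labor force = 141,968 + 6,689 = 148,657; u = 6,689/148,657 = 4.50%.
Change = 4.50% − 5.72% = −1.22 pp.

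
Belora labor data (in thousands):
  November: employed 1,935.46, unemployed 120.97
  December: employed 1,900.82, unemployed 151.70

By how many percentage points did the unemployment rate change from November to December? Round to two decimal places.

The unemployment rate changed by +1.51 percentage points.

November: labor force = 1,935.46 + 120.97 = 2,056.43; u = 120.97/2,056.43 = 5.88%.
December: labor force = 1,900.82 + 151.70 = 2,052.52; u = 151.70/2,052.52 = 7.39%.
Change = 7.39% − 5.88% = +1.51 pp.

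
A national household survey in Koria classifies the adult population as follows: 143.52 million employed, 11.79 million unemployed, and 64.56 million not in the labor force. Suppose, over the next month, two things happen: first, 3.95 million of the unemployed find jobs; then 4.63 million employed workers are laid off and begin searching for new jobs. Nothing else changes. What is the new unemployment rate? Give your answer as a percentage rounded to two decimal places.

New unemployment rate ≈ 8.03%.

Initially, labor force = 143.52 + 11.79 = 155.31 million, so u = 11.79/155.31 = 7.59%.
After the first change, unemployed falls and employed rises by 3.95; labor force unchanged → E = 147.47, U = 7.84, labor force = 155.31 million.
After the second change, employed falls and unemployed rises by 4.63; labor force unchanged → E = 142.84, U = 12.47, labor force = 155.31 million.
New unemployment rate = 12.47 / 155.31 = 8.03%.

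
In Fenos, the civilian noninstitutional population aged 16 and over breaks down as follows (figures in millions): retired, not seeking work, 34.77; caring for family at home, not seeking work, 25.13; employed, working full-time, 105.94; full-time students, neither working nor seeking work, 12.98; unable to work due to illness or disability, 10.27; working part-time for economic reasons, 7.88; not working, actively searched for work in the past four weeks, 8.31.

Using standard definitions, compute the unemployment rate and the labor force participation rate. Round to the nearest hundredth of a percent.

Unemployment rate ≈ 6.80%; labor force participation rate ≈ 59.49%.

Employed = 105.94 + 7.88 = 113.82 million (anyone who worked, including part-time for economic reasons, counts as employed).
Unemployed = 8.31 million.
Labor force = 113.82 + 8.31 = 122.13 million.
Not in labor force = 34.77 + 25.13 + 12.98 + 10.27 = 83.15 million (those not working and not actively searching are outside the labor force).
Civilian working-age population = 122.13 + 83.15 = 205.28 million.
Unemployment rate = 8.31 / 122.13 = 6.80%.
Labor force participation rate = 122.13 / 205.28 = 59.49%.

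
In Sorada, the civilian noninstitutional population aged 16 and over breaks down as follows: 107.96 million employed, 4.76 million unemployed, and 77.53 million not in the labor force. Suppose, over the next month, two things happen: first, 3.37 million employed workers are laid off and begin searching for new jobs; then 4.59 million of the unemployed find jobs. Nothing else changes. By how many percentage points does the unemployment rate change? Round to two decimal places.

Initially, labor force = 107.96 + 4.76 = 112.72 million, so u = 4.76/112.72 = 4.22%.
After the first change, employed falls and unemployed rises by 3.37; labor force unchanged → E = 104.59, U = 8.13, labor force = 112.72 million.
After the second change, unemployed falls and employed rises by 4.59; labor force unchanged → E = 109.18, U = 3.54, labor force = 112.72 million.
New unemployment rate = 3.54 / 112.72 = 3.14%.
Change = 3.14% − 4.22% = −1.08 percentage points.

The unemployment rate changes by −1.08 percentage points.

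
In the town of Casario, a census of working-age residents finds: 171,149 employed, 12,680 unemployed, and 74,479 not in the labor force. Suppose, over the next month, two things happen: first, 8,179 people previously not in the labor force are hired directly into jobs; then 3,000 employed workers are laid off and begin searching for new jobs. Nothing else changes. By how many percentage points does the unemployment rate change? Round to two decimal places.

The unemployment rate changes by +1.27 percentage points.

Initially, labor force = 171,149 + 12,680 = 183,829, so u = 12,680/183,829 = 6.90%.
After the first change, employed and labor force both rise by 8,179; unemployed unchanged → E = 179,328, U = 12,680, labor force = 192,008.
After the second change, employed falls and unemployed rises by 3,000; labor force unchanged → E = 176,328, U = 15,680, labor force = 192,008.
New unemployment rate = 15,680 / 192,008 = 8.17%.
Change = 8.17% − 6.90% = +1.27 percentage points.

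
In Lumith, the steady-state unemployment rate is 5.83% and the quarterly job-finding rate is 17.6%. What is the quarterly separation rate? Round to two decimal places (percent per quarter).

Separation rate ≈ 1.09% per quarter.

From u* = s/(s+f): s = u·f/(1−u).
s = 0.0583 × 17.6 / (1 − 0.0583) = 1.0261 / 0.9417 ≈ 1.09% per quarter.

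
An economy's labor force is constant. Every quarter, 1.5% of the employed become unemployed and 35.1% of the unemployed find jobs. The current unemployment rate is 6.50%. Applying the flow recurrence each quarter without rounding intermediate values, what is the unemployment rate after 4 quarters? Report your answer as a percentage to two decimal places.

With a fixed labor force, u_{t+1} = u_t + s·(1−u_t) − f·u_t = u_t·(1−s−f) + s.
Here 1−s−f = 0.634 and s = 0.015.
u_1 = 0.065000 × 0.634 + 0.015 = 0.056210.
u_2 = 0.056210 × 0.634 + 0.015 = 0.050637.
u_3 = 0.050637 × 0.634 + 0.015 = 0.047104.
u_4 = 0.047104 × 0.634 + 0.015 = 0.044864.

Unemployment rate after four quarters ≈ 4.49%.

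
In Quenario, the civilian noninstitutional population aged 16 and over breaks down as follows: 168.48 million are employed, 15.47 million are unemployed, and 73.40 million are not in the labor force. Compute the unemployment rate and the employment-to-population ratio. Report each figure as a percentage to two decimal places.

Labor force = employed + unemployed = 168.48 + 15.47 = 183.95 million.
Working-age population = 183.95 + 73.40 = 257.35 million.
Unemployment rate = 15.47 / 183.95 = 8.41%.
Employment-population ratio = 168.48 / 257.35 = 65.47%.

Unemployment rate ≈ 8.41%; employment-population ratio ≈ 65.47%.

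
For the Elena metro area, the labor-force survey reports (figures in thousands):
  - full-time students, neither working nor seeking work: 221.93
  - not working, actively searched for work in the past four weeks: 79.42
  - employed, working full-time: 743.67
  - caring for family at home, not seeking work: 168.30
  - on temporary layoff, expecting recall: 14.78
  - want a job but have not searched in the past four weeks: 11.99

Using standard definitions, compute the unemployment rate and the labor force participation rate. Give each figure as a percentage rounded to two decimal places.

Unemployment rate ≈ 11.24%; labor force participation rate ≈ 67.57%.

Employed = 743.67 thousand.
Unemployed = 79.42 + 14.78 = 94.20 thousand (jobless and actively searching, or on temporary layoff).
Labor force = 743.67 + 94.20 = 837.87 thousand.
Not in labor force = 221.93 + 168.30 + 11.99 = 402.22 thousand (those not working and not actively searching are outside the labor force — including those who want a job but have given up searching).
Civilian working-age population = 837.87 + 402.22 = 1,240.09 thousand.
Unemployment rate = 94.20 / 837.87 = 11.24%.
Labor force participation rate = 837.87 / 1,240.09 = 67.57%.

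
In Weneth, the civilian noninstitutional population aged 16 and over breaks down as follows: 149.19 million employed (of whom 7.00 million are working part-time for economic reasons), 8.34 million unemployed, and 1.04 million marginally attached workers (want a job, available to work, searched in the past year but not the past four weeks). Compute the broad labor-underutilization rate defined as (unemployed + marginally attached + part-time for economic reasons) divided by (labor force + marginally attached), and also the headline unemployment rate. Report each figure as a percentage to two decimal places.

Broad underutilization rate ≈ 10.33%; headline unemployment rate ≈ 5.29%.

Labor force = 149.19 + 8.34 = 157.53 million.
Numerator = 8.34 + 1.04 + 7.00 = 16.38 million.
Denominator = 157.53 + 1.04 = 158.57 million.
Broad rate = 16.38 / 158.57 = 10.33%.
Headline unemployment rate = 8.34 / 157.53 = 5.29%.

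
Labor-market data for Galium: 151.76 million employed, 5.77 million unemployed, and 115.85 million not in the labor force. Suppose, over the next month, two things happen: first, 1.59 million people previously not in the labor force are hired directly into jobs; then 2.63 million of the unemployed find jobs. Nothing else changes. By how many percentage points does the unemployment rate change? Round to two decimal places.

Initially, labor force = 151.76 + 5.77 = 157.53 million, so u = 5.77/157.53 = 3.66%.
After the first change, employed and labor force both rise by 1.59; unemployed unchanged → E = 153.35, U = 5.77, labor force = 159.12 million.
After the second change, unemployed falls and employed rises by 2.63; labor force unchanged → E = 155.98, U = 3.14, labor force = 159.12 million.
New unemployment rate = 3.14 / 159.12 = 1.97%.
Change = 1.97% − 3.66% = −1.69 percentage points.

The unemployment rate changes by −1.69 percentage points.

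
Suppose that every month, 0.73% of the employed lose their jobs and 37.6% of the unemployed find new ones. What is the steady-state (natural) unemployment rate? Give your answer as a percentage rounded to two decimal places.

At steady state the flows balance: s·E = f·U, so U/(E+U) = s/(s+f).
u* = 0.73 / (0.73 + 37.6) = 0.73 / 38.33 = 1.90%.

Steady-state unemployment rate ≈ 1.90%.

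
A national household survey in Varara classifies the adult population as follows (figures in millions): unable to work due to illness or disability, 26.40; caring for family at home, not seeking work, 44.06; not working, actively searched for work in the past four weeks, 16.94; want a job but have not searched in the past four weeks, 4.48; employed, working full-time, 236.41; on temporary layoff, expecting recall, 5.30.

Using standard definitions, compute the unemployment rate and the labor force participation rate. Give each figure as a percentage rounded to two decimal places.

Employed = 236.41 million.
Unemployed = 16.94 + 5.30 = 22.24 million (jobless and actively searching, or on temporary layoff).
Labor force = 236.41 + 22.24 = 258.65 million.
Not in labor force = 26.40 + 44.06 + 4.48 = 74.94 million (those not working and not actively searching are outside the labor force — including those who want a job but have given up searching).
Civilian working-age population = 258.65 + 74.94 = 333.59 million.
Unemployment rate = 22.24 / 258.65 = 8.60%.
Labor force participation rate = 258.65 / 333.59 = 77.54%.

Unemployment rate ≈ 8.60%; labor force participation rate ≈ 77.54%.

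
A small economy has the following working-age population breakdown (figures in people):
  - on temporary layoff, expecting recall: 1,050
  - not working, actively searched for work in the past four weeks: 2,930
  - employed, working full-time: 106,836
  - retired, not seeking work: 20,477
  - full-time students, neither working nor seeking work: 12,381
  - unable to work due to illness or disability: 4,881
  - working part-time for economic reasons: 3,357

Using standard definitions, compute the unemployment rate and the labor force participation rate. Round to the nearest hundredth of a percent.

Unemployment rate ≈ 3.49%; labor force participation rate ≈ 75.16%.

Employed = 106,836 + 3,357 = 110,193 (anyone who worked, including part-time for economic reasons, counts as employed).
Unemployed = 1,050 + 2,930 = 3,980 (jobless and actively searching, or on temporary layoff).
Labor force = 110,193 + 3,980 = 114,173.
Not in labor force = 20,477 + 12,381 + 4,881 = 37,739 (those not working and not actively searching are outside the labor force).
Civilian working-age population = 114,173 + 37,739 = 151,912.
Unemployment rate = 3,980 / 114,173 = 3.49%.
Labor force participation rate = 114,173 / 151,912 = 75.16%.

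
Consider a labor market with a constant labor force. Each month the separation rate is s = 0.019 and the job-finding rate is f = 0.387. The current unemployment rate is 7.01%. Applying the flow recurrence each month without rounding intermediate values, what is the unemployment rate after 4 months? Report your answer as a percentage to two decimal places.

With a fixed labor force, u_{t+1} = u_t + s·(1−u_t) − f·u_t = u_t·(1−s−f) + s.
Here 1−s−f = 0.594 and s = 0.019.
u_1 = 0.070100 × 0.594 + 0.019 = 0.060639.
u_2 = 0.060639 × 0.594 + 0.019 = 0.055020.
u_3 = 0.055020 × 0.594 + 0.019 = 0.051682.
u_4 = 0.051682 × 0.594 + 0.019 = 0.049699.

Unemployment rate after four months ≈ 4.97%.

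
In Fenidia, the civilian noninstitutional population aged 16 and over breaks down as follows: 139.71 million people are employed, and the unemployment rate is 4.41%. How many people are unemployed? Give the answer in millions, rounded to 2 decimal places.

Let U be the number unemployed. The labor force is E + U, and U/(E+U) = 0.0441.
So U = 0.0441 × 139.71 / (1 − 0.0441) = 6.1612 / 0.9559 ≈ 6.45 million.

About 6.45 million are unemployed.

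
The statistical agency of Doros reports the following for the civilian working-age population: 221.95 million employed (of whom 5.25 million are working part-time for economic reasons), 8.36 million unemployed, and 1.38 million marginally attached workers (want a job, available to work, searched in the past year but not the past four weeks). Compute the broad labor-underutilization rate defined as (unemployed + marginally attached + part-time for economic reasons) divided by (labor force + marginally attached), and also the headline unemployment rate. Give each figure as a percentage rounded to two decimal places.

Labor force = 221.95 + 8.36 = 230.31 million.
Numerator = 8.36 + 1.38 + 5.25 = 14.99 million.
Denominator = 230.31 + 1.38 = 231.69 million.
Broad rate = 14.99 / 231.69 = 6.47%.
Headline unemployment rate = 8.36 / 230.31 = 3.63%.

Broad underutilization rate ≈ 6.47%; headline unemployment rate ≈ 3.63%.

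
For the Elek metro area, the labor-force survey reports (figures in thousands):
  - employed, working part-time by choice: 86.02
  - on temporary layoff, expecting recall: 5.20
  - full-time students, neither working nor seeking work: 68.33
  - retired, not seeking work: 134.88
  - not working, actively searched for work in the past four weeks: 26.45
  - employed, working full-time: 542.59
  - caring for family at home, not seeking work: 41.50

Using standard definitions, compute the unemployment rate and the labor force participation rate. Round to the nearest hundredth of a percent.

Unemployment rate ≈ 4.79%; labor force participation rate ≈ 72.96%.

Employed = 86.02 + 542.59 = 628.61 thousand.
Unemployed = 5.20 + 26.45 = 31.65 thousand (jobless and actively searching, or on temporary layoff).
Labor force = 628.61 + 31.65 = 660.26 thousand.
Not in labor force = 68.33 + 134.88 + 41.50 = 244.71 thousand (those not working and not actively searching are outside the labor force).
Civilian working-age population = 660.26 + 244.71 = 904.97 thousand.
Unemployment rate = 31.65 / 660.26 = 4.79%.
Labor force participation rate = 660.26 / 904.97 = 72.96%.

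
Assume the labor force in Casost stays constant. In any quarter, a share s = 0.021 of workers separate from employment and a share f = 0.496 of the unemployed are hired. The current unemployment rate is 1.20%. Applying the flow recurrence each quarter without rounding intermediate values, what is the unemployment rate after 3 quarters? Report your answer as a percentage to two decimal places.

With a fixed labor force, u_{t+1} = u_t + s·(1−u_t) − f·u_t = u_t·(1−s−f) + s.
Here 1−s−f = 0.483 and s = 0.021.
u_1 = 0.012000 × 0.483 + 0.021 = 0.026796.
u_2 = 0.026796 × 0.483 + 0.021 = 0.033942.
u_3 = 0.033942 × 0.483 + 0.021 = 0.037394.

Unemployment rate after three quarters ≈ 3.74%.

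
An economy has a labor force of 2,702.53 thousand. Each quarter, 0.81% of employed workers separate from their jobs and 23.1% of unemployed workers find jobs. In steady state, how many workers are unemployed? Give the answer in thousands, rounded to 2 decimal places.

Steady-state unemployment rate u* = s/(s+f) = 0.81/(0.81+23.1) = 0.033877.
Unemployed = u* × labor force = 0.033877 × 2,702.53 ≈ 91.55 thousand.

About 91.55 thousand are unemployed in steady state.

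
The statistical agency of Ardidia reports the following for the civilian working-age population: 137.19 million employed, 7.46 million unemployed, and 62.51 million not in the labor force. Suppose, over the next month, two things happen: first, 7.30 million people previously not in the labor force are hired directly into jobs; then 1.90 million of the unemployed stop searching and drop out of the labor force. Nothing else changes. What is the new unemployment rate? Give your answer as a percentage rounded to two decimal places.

New unemployment rate ≈ 3.71%.

Initially, labor force = 137.19 + 7.46 = 144.65 million, so u = 7.46/144.65 = 5.16%.
After the first change, employed and labor force both rise by 7.30; unemployed unchanged → E = 144.49, U = 7.46, labor force = 151.95 million.
After the second change, unemployed and labor force both fall by 1.90 → E = 144.49, U = 5.56, labor force = 150.05 million.
New unemployment rate = 5.56 / 150.05 = 3.71%.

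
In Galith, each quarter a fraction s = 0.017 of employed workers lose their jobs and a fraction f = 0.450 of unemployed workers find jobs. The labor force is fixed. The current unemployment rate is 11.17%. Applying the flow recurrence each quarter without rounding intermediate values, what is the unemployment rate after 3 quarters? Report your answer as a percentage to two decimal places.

Unemployment rate after three quarters ≈ 4.78%.

With a fixed labor force, u_{t+1} = u_t + s·(1−u_t) − f·u_t = u_t·(1−s−f) + s.
Here 1−s−f = 0.533 and s = 0.017.
u_1 = 0.111700 × 0.533 + 0.017 = 0.076536.
u_2 = 0.076536 × 0.533 + 0.017 = 0.057794.
u_3 = 0.057794 × 0.533 + 0.017 = 0.047804.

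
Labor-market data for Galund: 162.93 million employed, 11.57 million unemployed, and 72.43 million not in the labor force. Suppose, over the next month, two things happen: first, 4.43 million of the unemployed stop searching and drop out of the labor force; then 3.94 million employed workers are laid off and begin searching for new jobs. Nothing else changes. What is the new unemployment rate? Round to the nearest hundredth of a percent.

Initially, labor force = 162.93 + 11.57 = 174.50 million, so u = 11.57/174.50 = 6.63%.
After the first change, unemployed and labor force both fall by 4.43 → E = 162.93, U = 7.14, labor force = 170.07 million.
After the second change, employed falls and unemployed rises by 3.94; labor force unchanged → E = 158.99, U = 11.08, labor force = 170.07 million.
New unemployment rate = 11.08 / 170.07 = 6.51%.

New unemployment rate ≈ 6.51%.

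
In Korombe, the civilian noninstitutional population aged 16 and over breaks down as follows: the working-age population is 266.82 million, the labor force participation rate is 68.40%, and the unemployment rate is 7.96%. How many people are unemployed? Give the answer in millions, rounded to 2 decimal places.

About 14.53 million are unemployed.

Labor force = 0.6840 × 266.82 = 182.50 million.
Unemployed = 0.0796 × 182.50 ≈ 14.53 million.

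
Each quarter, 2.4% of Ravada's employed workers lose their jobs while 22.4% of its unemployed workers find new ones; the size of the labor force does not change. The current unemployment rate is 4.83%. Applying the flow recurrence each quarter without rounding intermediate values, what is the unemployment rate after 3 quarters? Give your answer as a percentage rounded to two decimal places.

With a fixed labor force, u_{t+1} = u_t + s·(1−u_t) − f·u_t = u_t·(1−s−f) + s.
Here 1−s−f = 0.752 and s = 0.024.
u_1 = 0.048300 × 0.752 + 0.024 = 0.060322.
u_2 = 0.060322 × 0.752 + 0.024 = 0.069362.
u_3 = 0.069362 × 0.752 + 0.024 = 0.076160.

Unemployment rate after three quarters ≈ 7.62%.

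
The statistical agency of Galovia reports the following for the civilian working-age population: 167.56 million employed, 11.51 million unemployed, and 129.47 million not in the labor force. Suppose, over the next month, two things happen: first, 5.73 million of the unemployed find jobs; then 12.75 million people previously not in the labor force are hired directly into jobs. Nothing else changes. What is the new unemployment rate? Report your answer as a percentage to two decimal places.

New unemployment rate ≈ 3.01%.

Initially, labor force = 167.56 + 11.51 = 179.07 million, so u = 11.51/179.07 = 6.43%.
After the first change, unemployed falls and employed rises by 5.73; labor force unchanged → E = 173.29, U = 5.78, labor force = 179.07 million.
After the second change, employed and labor force both rise by 12.75; unemployed unchanged → E = 186.04, U = 5.78, labor force = 191.82 million.
New unemployment rate = 5.78 / 191.82 = 3.01%.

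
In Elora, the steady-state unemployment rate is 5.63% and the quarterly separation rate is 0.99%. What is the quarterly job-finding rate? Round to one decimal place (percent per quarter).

From u* = s/(s+f): f = s·(1−u)/u.
f = 0.99 × (1 − 0.0563) / 0.0563 = 0.9343 / 0.0563 ≈ 16.6% per quarter.

Job-finding rate ≈ 16.6% per quarter.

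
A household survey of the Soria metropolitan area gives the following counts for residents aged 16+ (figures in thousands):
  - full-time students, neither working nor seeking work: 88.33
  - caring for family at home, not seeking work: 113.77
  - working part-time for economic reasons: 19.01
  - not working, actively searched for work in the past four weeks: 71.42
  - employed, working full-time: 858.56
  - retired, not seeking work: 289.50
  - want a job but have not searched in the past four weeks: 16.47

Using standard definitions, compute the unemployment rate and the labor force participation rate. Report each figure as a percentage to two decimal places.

Employed = 19.01 + 858.56 = 877.57 thousand (anyone who worked, including part-time for economic reasons, counts as employed).
Unemployed = 71.42 thousand.
Labor force = 877.57 + 71.42 = 948.99 thousand.
Not in labor force = 88.33 + 113.77 + 289.50 + 16.47 = 508.07 thousand (those not working and not actively searching are outside the labor force — including those who want a job but have given up searching).
Civilian working-age population = 948.99 + 508.07 = 1,457.06 thousand.
Unemployment rate = 71.42 / 948.99 = 7.53%.
Labor force participation rate = 948.99 / 1,457.06 = 65.13%.

Unemployment rate ≈ 7.53%; labor force participation rate ≈ 65.13%.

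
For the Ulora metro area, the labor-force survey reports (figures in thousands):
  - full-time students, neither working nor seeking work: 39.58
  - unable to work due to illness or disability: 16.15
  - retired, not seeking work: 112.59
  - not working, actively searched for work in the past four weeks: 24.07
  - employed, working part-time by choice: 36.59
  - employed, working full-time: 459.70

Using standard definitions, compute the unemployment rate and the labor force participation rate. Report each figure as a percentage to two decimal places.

Employed = 36.59 + 459.70 = 496.29 thousand.
Unemployed = 24.07 thousand.
Labor force = 496.29 + 24.07 = 520.36 thousand.
Not in labor force = 39.58 + 16.15 + 112.59 = 168.32 thousand (those not working and not actively searching are outside the labor force).
Civilian working-age population = 520.36 + 168.32 = 688.68 thousand.
Unemployment rate = 24.07 / 520.36 = 4.63%.
Labor force participation rate = 520.36 / 688.68 = 75.56%.

Unemployment rate ≈ 4.63%; labor force participation rate ≈ 75.56%.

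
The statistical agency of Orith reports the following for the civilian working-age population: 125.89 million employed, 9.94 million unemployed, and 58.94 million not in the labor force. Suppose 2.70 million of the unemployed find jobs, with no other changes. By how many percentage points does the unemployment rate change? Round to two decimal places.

The unemployment rate changes by −1.99 percentage points.

Initially, labor force = 125.89 + 9.94 = 135.83 million, so u = 9.94/135.83 = 7.32%.
After the change, unemployed falls and employed rises by 2.70; labor force unchanged → E = 128.59, U = 7.24, labor force = 135.83 million.
New unemployment rate = 7.24 / 135.83 = 5.33%.
Change = 5.33% − 7.32% = −1.99 percentage points.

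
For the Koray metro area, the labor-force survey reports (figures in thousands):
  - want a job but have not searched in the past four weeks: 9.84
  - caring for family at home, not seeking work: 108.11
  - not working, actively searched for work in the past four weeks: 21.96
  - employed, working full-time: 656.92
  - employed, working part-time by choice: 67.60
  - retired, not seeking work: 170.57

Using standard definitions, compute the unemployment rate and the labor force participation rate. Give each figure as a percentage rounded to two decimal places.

Unemployment rate ≈ 2.94%; labor force participation rate ≈ 72.12%.

Employed = 656.92 + 67.60 = 724.52 thousand.
Unemployed = 21.96 thousand.
Labor force = 724.52 + 21.96 = 746.48 thousand.
Not in labor force = 9.84 + 108.11 + 170.57 = 288.52 thousand (those not working and not actively searching are outside the labor force — including those who want a job but have given up searching).
Civilian working-age population = 746.48 + 288.52 = 1,035.00 thousand.
Unemployment rate = 21.96 / 746.48 = 2.94%.
Labor force participation rate = 746.48 / 1,035.00 = 72.12%.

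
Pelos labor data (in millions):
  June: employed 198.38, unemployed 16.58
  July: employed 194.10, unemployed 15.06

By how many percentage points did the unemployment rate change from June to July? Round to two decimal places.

The unemployment rate changed by −0.51 percentage points.

June: labor force = 198.38 + 16.58 = 214.96; u = 16.58/214.96 = 7.71%.
July: labor force = 194.10 + 15.06 = 209.16; u = 15.06/209.16 = 7.20%.
Change = 7.20% − 7.71% = −0.51 pp.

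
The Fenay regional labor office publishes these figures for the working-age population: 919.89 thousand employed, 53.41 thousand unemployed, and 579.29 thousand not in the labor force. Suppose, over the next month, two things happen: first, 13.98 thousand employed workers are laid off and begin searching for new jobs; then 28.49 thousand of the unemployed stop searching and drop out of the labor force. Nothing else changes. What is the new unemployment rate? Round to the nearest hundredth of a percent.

New unemployment rate ≈ 4.12%.

Initially, labor force = 919.89 + 53.41 = 973.30 thousand, so u = 53.41/973.30 = 5.49%.
After the first change, employed falls and unemployed rises by 13.98; labor force unchanged → E = 905.91, U = 67.39, labor force = 973.30 thousand.
After the second change, unemployed and labor force both fall by 28.49 → E = 905.91, U = 38.90, labor force = 944.81 thousand.
New unemployment rate = 38.90 / 944.81 = 4.12%.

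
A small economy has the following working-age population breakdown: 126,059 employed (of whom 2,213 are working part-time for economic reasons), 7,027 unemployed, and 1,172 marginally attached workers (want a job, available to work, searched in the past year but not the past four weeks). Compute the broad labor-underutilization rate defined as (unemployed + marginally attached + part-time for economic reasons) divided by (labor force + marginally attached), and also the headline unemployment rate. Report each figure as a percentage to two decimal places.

Broad underutilization rate ≈ 7.76%; headline unemployment rate ≈ 5.28%.

Labor force = 126,059 + 7,027 = 133,086.
Numerator = 7,027 + 1,172 + 2,213 = 10,412.
Denominator = 133,086 + 1,172 = 134,258.
Broad rate = 10,412 / 134,258 = 7.76%.
Headline unemployment rate = 7,027 / 133,086 = 5.28%.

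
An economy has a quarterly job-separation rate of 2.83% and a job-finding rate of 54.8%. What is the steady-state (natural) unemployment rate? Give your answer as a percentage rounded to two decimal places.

At steady state the flows balance: s·E = f·U, so U/(E+U) = s/(s+f).
u* = 2.83 / (2.83 + 54.8) = 2.83 / 57.63 = 4.91%.

Steady-state unemployment rate ≈ 4.91%.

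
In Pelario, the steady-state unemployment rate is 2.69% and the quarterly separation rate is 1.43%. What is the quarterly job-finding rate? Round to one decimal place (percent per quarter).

Job-finding rate ≈ 51.7% per quarter.

From u* = s/(s+f): f = s·(1−u)/u.
f = 1.43 × (1 − 0.0269) / 0.0269 = 1.3915 / 0.0269 ≈ 51.7% per quarter.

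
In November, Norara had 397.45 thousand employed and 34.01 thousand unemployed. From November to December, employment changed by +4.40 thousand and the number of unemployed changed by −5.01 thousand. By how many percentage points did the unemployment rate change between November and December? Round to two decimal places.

The unemployment rate changed by −1.15 percentage points.

November: labor force = 397.45 + 34.01 = 431.46; u = 34.01/431.46 = 7.88%.
December: labor force = 401.85 + 29.00 = 430.85; u = 29.00/430.85 = 6.73%.
Change = 6.73% − 7.88% = −1.15 pp.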